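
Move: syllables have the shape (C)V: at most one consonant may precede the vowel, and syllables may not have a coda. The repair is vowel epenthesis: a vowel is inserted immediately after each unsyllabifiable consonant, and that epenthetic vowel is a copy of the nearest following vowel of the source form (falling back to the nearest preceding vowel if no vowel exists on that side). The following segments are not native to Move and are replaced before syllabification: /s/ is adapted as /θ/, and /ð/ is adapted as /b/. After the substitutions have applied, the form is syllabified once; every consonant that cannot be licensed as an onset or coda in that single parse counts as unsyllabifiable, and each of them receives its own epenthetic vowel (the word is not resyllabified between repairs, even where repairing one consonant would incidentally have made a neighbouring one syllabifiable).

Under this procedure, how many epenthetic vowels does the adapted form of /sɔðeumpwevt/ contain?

4

After substitution the input is /θɔbeumpwevt/.
The unsyllabifiable consonants are /m/, /p/, /v/, /t/; each receives one epenthetic vowel.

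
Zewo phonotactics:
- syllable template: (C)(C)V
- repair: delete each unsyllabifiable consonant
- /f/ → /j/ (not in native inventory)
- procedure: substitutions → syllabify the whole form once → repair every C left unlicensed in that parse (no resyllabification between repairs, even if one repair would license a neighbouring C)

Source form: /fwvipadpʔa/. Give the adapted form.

Substitution: /f/ → /j/, giving /jwvipadpʔa/.
Under (C)(C)V, the unsyllabifiable consonants are /j/, /d/ (no codas are permitted; onsets may contain at most 2 consonants).
Deleting the stranded consonants removes /j/, /d/.

wvipapʔa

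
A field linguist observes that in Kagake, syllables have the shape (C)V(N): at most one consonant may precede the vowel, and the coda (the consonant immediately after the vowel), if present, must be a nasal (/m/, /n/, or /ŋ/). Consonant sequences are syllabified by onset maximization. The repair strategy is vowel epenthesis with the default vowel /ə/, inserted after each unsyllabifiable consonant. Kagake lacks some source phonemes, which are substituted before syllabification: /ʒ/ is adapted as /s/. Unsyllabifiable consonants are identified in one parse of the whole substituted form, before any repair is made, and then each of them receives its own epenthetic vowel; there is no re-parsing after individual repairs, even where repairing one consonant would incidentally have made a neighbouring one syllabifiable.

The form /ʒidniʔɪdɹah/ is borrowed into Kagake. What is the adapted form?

sidəniʔɪdəɹahə

Substitution: /ʒ/ → /s/, giving /sidniʔɪdɹah/.
Under (C)V(N), the unsyllabifiable consonants are /d/, /d/, /h/ (only a nasal (/m/, /n/, or /ŋ/) is licensed in coda position; onsets are limited to one consonant).
Epenthesis after each stranded consonant: /d/ → /də/, /d/ → /də/, /h/ → /hə/.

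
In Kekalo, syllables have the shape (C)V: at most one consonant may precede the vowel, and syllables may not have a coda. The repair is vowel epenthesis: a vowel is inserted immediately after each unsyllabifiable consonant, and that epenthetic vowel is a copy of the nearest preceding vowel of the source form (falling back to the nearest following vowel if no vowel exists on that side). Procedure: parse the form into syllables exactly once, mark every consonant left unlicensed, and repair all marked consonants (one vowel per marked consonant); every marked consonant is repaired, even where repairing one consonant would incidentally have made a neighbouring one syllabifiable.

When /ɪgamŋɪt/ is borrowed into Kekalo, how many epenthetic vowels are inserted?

The unsyllabifiable consonants are /m/, /t/; each receives one epenthetic vowel.

2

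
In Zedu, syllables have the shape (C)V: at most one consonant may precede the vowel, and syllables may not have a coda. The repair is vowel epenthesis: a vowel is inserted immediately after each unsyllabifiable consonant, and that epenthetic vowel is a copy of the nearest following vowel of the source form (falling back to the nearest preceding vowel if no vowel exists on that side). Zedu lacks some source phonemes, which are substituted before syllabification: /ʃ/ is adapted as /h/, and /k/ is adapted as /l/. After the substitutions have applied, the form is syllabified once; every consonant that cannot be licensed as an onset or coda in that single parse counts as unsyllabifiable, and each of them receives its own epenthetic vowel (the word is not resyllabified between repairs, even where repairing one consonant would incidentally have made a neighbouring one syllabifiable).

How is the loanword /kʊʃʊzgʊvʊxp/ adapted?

lʊhʊzʊgʊvʊxʊpʊ

Substitution: /k/ → /l/, /ʃ/ → /h/, giving /lʊhʊzgʊvʊxp/.
The consonants /z/, /x/, /p/ cannot be parsed into a legal (C)V syllable (no codas are permitted; onsets are limited to one consonant).
Each unlicensed consonant becomes the onset of a new syllable: /z/ → /zʊ/, /x/ → /xʊ/, /p/ → /pʊ/.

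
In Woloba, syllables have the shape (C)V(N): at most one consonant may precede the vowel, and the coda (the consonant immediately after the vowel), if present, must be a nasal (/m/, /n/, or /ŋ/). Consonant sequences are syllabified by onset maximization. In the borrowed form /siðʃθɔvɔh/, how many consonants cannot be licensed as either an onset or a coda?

3

Syllabifying with onset maximization leaves /ð/, /ʃ/, /h/ stranded (only a nasal (/m/, /n/, or /ŋ/) is licensed in coda position; onsets are limited to one consonant).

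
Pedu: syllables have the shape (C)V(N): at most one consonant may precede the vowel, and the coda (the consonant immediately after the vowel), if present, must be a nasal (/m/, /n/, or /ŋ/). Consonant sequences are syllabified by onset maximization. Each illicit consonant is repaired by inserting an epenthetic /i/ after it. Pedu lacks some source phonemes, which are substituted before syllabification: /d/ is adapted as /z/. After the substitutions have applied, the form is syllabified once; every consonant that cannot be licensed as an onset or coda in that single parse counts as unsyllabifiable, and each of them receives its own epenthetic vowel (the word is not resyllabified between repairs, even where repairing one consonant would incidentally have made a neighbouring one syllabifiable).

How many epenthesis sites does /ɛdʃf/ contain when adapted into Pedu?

3

After substitution the input is /ɛzʃf/.
The unsyllabifiable consonants are /z/, /ʃ/, /f/; each receives one epenthetic vowel.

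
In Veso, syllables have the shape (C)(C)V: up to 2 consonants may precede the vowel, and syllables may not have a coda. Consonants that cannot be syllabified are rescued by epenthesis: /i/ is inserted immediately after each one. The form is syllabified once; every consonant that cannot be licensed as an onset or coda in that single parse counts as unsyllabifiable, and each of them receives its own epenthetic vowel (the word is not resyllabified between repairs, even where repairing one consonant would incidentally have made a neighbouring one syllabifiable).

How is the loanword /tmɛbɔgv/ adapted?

Syllabifying with onset maximization leaves /g/, /v/ stranded (no codas are permitted; onsets may contain at most 2 consonants).
Each unlicensed consonant becomes the onset of a new syllable: /g/ → /gi/, /v/ → /vi/.

tmɛbɔgivi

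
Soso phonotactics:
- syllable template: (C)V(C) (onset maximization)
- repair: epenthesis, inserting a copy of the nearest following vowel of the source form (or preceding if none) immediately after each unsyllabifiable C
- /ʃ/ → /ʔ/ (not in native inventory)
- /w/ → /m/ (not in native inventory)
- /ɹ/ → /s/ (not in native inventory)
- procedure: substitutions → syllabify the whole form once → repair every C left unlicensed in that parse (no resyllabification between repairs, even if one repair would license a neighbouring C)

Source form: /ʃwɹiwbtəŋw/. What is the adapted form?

ʔimisimbətəŋmə

Substitution: /ʃ/ → /ʔ/, /w/ → /m/, /ɹ/ → /s/, giving /ʔmsimbtəŋm/.
The consonants /ʔ/, /m/, /b/, /m/ cannot be parsed into a legal (C)V(C) syllable (at most one coda consonant is licensed; onsets are limited to one consonant).
Inserting the epenthetic vowel yields /ʔ/ → /ʔi/, /m/ → /mi/, /b/ → /bə/, /m/ → /mə/.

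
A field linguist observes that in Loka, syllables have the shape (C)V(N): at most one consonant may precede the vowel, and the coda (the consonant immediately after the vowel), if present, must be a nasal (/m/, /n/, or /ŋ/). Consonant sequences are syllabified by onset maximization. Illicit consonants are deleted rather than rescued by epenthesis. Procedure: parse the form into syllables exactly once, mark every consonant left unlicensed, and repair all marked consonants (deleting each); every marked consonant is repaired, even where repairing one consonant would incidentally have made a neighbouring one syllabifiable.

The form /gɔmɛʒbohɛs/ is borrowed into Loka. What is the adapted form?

gɔmɛbohɛ

Under (C)V(N), the unsyllabifiable consonants are /ʒ/, /s/ (only a nasal (/m/, /n/, or /ŋ/) is licensed in coda position; onsets are limited to one consonant).
Deletion applies to /ʒ/, /s/.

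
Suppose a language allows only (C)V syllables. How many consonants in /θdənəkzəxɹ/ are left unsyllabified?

Syllabifying with onset maximization leaves /θ/, /k/, /x/, /ɹ/ stranded (no codas are permitted; onsets are limited to one consonant).

4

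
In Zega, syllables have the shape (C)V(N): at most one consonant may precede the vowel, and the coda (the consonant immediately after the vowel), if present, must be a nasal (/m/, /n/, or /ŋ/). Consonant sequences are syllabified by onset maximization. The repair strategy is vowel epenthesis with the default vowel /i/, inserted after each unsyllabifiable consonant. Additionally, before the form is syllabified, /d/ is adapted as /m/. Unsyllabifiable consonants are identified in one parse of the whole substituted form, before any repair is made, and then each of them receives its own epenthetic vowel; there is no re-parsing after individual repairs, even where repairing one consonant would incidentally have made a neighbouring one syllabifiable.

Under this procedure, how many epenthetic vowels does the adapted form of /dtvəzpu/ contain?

3

After substitution the input is /mtvəzpu/.
The unsyllabifiable consonants are /m/, /t/, /z/; each receives one epenthetic vowel.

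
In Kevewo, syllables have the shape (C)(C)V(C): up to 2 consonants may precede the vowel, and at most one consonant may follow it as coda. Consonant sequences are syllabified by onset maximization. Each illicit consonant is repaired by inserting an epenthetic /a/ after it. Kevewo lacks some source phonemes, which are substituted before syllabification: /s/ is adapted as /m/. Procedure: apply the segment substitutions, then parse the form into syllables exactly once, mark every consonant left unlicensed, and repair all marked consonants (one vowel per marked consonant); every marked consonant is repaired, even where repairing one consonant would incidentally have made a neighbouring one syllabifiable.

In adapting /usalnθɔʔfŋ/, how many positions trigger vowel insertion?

2

After substitution the input is /umalnθɔʔfŋ/.
The unsyllabifiable consonants are /f/, /ŋ/; each receives one epenthetic vowel.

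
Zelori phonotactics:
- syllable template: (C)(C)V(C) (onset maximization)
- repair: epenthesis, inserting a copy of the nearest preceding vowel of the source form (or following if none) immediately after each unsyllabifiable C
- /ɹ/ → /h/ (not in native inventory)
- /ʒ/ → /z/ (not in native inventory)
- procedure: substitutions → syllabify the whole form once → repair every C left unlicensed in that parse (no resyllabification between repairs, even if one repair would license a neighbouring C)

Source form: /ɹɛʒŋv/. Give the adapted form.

Substitution: /ɹ/ → /h/, /ʒ/ → /z/, giving /hɛzŋv/.
Syllabifying with onset maximization leaves /ŋ/, /v/ stranded (at most one coda consonant is licensed; onsets may contain at most 2 consonants).
Each unlicensed consonant becomes the onset of a new syllable: /ŋ/ → /ŋɛ/, /v/ → /vɛ/.

hɛzŋɛvɛ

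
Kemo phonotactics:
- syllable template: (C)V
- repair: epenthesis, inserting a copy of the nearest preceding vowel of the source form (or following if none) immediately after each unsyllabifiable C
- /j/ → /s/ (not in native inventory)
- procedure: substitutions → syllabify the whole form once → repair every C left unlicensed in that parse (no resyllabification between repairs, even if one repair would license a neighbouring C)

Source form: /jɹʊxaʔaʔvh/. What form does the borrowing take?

sʊɹʊxaʔaʔavaha

Substitution: /j/ → /s/, giving /sɹʊxaʔaʔvh/.
The consonants /s/, /ʔ/, /v/, /h/ cannot be parsed into a legal (C)V syllable (no codas are permitted; onsets are limited to one consonant).
Epenthesis after each stranded consonant: /s/ → /sʊ/, /ʔ/ → /ʔa/, /v/ → /va/, /h/ → /ha/.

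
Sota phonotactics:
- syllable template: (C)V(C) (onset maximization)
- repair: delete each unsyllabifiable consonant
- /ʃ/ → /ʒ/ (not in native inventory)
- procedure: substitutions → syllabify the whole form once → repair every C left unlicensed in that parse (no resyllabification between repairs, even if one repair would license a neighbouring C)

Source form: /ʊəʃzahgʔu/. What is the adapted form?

Substitution: /ʃ/ → /ʒ/, giving /ʊəʒzahgʔu/.
The consonants /g/ cannot be parsed into a legal (C)V(C) syllable (at most one coda consonant is licensed; onsets are limited to one consonant).
Deleting the stranded consonants removes /g/.

ʊəʒzahʔu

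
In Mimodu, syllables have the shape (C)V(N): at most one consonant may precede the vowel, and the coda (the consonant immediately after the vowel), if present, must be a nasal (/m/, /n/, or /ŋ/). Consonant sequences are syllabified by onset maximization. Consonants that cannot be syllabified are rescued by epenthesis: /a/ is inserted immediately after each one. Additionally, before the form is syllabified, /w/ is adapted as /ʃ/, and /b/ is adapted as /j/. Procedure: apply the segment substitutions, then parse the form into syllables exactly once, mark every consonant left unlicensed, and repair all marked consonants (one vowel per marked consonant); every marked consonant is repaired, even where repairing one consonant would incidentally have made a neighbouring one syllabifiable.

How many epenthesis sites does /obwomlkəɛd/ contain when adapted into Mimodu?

After substitution the input is /ojʃomlkəɛd/.
The unsyllabifiable consonants are /j/, /l/, /d/; each receives one epenthetic vowel.

3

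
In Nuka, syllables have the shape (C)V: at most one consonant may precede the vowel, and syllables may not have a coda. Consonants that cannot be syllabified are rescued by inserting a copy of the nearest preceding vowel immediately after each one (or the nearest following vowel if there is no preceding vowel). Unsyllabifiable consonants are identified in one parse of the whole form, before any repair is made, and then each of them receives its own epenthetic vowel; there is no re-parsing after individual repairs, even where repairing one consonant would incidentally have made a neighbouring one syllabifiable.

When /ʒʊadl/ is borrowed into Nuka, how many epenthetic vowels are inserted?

The unsyllabifiable consonants are /d/, /l/; each receives one epenthetic vowel.

2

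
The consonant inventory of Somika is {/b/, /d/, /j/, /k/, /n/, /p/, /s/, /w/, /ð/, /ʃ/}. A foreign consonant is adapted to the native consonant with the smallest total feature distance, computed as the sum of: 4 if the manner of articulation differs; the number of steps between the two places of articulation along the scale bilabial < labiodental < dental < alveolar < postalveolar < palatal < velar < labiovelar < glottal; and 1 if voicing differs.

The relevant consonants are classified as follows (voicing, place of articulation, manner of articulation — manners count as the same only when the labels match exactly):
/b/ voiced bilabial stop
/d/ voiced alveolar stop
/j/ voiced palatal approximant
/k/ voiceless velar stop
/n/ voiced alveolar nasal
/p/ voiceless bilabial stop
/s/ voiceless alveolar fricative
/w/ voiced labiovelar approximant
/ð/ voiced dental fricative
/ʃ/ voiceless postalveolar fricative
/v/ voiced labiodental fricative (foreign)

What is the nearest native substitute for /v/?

ð

/ð/ is closest: same manner (fricative), place distance 1 (labiodental→dental), same voicing; total 1. Next closest is /s/ at distance 3.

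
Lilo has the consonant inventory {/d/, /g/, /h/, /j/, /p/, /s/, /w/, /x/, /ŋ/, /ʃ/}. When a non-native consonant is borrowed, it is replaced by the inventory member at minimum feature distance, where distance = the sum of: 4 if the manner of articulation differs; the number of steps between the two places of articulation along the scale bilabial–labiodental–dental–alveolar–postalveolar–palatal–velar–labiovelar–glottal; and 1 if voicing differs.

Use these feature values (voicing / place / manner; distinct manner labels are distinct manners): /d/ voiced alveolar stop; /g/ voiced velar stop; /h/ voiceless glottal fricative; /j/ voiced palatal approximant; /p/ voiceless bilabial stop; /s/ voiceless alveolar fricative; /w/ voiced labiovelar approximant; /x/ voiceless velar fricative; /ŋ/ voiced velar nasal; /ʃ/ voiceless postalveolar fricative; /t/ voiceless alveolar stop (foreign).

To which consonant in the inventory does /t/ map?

/d/ is closest: same manner (stop), place distance 0 (alveolar→alveolar), voicing differs (+1); total 1. Next closest is /p/ at distance 3.

d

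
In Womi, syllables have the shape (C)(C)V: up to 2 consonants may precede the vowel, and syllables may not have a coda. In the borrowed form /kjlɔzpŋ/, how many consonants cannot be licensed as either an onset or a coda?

4

Syllabifying with onset maximization leaves /k/, /z/, /p/, /ŋ/ stranded (no codas are permitted; onsets may contain at most 2 consonants).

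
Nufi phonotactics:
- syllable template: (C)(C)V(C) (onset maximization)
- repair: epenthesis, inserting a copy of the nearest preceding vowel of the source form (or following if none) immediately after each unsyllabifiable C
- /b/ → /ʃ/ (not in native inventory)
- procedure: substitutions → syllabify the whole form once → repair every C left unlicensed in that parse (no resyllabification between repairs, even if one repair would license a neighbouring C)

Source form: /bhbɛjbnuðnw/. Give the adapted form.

ʃɛhʃɛjʃnuðnuwu

Substitution: /b/ → /ʃ/, giving /ʃhʃɛjʃnuðnw/.
Syllabifying with onset maximization leaves /ʃ/, /n/, /w/ stranded (at most one coda consonant is licensed; onsets may contain at most 2 consonants).
Each unlicensed consonant becomes the onset of a new syllable: /ʃ/ → /ʃɛ/, /n/ → /nu/, /w/ → /wu/.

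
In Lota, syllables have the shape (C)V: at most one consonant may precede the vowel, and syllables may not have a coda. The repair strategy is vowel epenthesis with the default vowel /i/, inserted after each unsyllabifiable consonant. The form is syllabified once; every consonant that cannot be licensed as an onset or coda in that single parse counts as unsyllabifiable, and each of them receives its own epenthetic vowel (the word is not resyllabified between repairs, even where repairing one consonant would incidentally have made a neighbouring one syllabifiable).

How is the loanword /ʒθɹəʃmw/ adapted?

ʒiθiɹəʃimiwi

The consonants /ʒ/, /θ/, /ʃ/, /m/, /w/ cannot be parsed into a legal (C)V syllable (no codas are permitted; onsets are limited to one consonant).
Each unlicensed consonant becomes the onset of a new syllable: /ʒ/ → /ʒi/, /θ/ → /θi/, /ʃ/ → /ʃi/, /m/ → /mi/, /w/ → /wi/.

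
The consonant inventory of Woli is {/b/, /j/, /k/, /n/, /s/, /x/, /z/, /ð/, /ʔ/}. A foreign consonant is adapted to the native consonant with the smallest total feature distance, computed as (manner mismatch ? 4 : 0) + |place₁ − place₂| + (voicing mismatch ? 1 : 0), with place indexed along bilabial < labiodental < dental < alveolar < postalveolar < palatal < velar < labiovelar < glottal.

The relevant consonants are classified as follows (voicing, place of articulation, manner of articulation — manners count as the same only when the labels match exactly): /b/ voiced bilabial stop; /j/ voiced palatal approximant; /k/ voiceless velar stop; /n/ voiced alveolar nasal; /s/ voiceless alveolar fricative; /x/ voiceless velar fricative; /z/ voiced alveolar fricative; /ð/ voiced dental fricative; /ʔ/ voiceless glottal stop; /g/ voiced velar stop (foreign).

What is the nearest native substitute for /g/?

/k/ is closest: same manner (stop), place distance 0 (velar→velar), voicing differs (+1); total 1. Next closest is /ʔ/ at distance 3.

k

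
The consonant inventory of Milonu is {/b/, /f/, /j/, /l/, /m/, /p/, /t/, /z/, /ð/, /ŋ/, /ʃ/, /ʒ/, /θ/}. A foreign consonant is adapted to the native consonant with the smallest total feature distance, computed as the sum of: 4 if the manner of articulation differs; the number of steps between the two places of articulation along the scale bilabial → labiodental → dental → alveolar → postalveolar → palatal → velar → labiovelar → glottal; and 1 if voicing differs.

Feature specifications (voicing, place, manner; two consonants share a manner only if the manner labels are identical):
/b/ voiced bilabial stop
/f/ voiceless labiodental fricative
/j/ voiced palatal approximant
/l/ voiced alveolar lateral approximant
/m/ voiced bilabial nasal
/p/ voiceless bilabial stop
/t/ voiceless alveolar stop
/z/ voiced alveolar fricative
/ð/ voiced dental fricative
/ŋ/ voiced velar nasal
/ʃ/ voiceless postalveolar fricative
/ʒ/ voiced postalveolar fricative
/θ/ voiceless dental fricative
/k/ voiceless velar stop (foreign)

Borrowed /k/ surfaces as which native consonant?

t

/t/ is closest: same manner (stop), place distance 3 (velar→alveolar), same voicing; total 3. Next closest is /ŋ/ at distance 5.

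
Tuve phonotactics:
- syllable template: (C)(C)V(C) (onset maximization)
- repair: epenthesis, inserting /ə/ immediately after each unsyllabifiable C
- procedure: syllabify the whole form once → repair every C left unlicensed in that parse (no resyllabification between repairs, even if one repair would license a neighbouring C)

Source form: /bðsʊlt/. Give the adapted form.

bəðsʊltə

Syllabifying with onset maximization leaves /b/, /t/ stranded (at most one coda consonant is licensed; onsets may contain at most 2 consonants).
Inserting the epenthetic vowel yields /b/ → /bə/, /t/ → /tə/.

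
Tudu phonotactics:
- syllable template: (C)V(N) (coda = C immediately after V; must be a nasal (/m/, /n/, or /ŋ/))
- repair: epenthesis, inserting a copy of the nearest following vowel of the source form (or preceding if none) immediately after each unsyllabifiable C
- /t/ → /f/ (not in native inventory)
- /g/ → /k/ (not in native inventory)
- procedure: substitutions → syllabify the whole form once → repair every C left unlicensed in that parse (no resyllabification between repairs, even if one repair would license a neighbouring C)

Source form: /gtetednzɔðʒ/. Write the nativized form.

kefefedɔnɔzɔðɔʒɔ

Substitution: /g/ → /k/, /t/ → /f/, giving /kfefednzɔðʒ/.
The consonants /k/, /d/, /n/, /ð/, /ʒ/ cannot be parsed into a legal (C)V(N) syllable (only a nasal (/m/, /n/, or /ŋ/) is licensed in coda position; onsets are limited to one consonant).
Each unlicensed consonant becomes the onset of a new syllable: /k/ → /ke/, /d/ → /dɔ/, /n/ → /nɔ/, /ð/ → /ðɔ/, /ʒ/ → /ʒɔ/.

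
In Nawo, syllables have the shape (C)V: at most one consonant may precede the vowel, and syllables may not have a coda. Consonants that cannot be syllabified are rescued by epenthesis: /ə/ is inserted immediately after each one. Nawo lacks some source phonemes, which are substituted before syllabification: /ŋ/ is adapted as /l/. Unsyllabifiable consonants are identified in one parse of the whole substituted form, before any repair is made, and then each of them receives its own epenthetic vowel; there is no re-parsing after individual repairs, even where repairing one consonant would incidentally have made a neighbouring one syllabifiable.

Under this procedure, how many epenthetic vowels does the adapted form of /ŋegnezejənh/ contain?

3

After substitution the input is /legnezejənh/.
The unsyllabifiable consonants are /g/, /n/, /h/; each receives one epenthetic vowel.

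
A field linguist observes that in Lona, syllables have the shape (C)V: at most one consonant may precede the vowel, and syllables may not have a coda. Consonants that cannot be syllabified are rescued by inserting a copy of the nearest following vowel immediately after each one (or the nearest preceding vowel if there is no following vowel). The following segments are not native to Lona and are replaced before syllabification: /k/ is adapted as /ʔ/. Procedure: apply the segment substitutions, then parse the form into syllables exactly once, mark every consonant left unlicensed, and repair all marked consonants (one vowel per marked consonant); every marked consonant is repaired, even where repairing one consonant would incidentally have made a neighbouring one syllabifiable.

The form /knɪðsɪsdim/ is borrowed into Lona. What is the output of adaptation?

ʔɪnɪðɪsɪsidimi

Substitution: /k/ → /ʔ/, giving /ʔnɪðsɪsdim/.
The consonants /ʔ/, /ð/, /s/, /m/ cannot be parsed into a legal (C)V syllable (no codas are permitted; onsets are limited to one consonant).
Inserting the epenthetic vowel yields /ʔ/ → /ʔɪ/, /ð/ → /ðɪ/, /s/ → /si/, /m/ → /mi/.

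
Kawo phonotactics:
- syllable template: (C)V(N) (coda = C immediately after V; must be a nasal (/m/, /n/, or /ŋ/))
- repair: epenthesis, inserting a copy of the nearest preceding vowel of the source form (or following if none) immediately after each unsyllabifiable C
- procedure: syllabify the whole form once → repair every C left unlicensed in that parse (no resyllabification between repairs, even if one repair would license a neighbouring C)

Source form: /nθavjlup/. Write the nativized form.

naθavajalupu

Syllabifying with onset maximization leaves /n/, /v/, /j/, /p/ stranded (only a nasal (/m/, /n/, or /ŋ/) is licensed in coda position; onsets are limited to one consonant).
Epenthesis after each stranded consonant: /n/ → /na/, /v/ → /va/, /j/ → /ja/, /p/ → /pu/.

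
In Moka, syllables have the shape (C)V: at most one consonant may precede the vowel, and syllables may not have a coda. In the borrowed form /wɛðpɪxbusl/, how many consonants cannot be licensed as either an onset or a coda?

Syllabifying with onset maximization leaves /ð/, /x/, /s/, /l/ stranded (no codas are permitted; onsets are limited to one consonant).

4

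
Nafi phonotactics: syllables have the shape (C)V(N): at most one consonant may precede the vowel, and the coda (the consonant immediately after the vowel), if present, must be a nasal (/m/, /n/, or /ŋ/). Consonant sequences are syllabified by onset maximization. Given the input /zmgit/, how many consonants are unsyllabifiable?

Syllabifying with onset maximization leaves /z/, /m/, /t/ stranded (only a nasal (/m/, /n/, or /ŋ/) is licensed in coda position; onsets are limited to one consonant).

3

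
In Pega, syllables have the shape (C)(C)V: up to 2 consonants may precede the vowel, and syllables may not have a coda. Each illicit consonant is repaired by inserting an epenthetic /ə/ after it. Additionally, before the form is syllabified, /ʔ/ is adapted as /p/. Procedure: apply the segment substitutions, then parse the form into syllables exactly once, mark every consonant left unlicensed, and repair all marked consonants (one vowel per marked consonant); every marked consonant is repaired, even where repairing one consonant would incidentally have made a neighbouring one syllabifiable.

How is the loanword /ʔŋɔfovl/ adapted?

Substitution: /ʔ/ → /p/, giving /pŋɔfovl/.
The consonants /v/, /l/ cannot be parsed into a legal (C)(C)V syllable (no codas are permitted; onsets may contain at most 2 consonants).
Each unlicensed consonant becomes the onset of a new syllable: /v/ → /və/, /l/ → /lə/.

pŋɔfovələ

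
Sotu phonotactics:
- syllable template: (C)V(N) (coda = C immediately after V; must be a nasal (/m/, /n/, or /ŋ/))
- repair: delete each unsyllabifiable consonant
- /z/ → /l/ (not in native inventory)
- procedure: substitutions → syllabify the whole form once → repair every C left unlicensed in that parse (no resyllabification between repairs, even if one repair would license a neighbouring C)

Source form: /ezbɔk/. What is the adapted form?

ebɔ

Substitution: /z/ → /l/, giving /elbɔk/.
Under (C)V(N), the unsyllabifiable consonants are /l/, /k/ (only a nasal (/m/, /n/, or /ŋ/) is licensed in coda position; onsets are limited to one consonant).
Deletion applies to /l/, /k/.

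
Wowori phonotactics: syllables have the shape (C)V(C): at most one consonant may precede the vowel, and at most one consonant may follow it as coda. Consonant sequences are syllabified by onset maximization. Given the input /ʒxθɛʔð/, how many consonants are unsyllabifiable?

Under (C)V(C), the unsyllabifiable consonants are /ʒ/, /x/, /ð/ (at most one coda consonant is licensed; onsets are limited to one consonant).

3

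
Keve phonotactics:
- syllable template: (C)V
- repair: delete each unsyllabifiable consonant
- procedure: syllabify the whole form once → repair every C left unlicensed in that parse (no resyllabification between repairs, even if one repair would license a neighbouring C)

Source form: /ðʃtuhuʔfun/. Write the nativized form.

The consonants /ð/, /ʃ/, /ʔ/, /n/ cannot be parsed into a legal (C)V syllable (no codas are permitted; onsets are limited to one consonant).
Deletion applies to /ð/, /ʃ/, /ʔ/, /n/.

tuhufu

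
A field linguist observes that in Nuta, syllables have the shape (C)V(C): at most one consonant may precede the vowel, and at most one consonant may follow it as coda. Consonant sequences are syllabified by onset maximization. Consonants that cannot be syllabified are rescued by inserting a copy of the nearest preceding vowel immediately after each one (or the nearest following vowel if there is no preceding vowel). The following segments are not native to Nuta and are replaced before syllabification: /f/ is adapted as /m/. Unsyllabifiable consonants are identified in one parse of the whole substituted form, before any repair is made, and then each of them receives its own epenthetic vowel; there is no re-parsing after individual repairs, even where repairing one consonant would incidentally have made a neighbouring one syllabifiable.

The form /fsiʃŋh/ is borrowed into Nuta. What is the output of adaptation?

Substitution: /f/ → /m/, giving /msiʃŋh/.
The consonants /m/, /ŋ/, /h/ cannot be parsed into a legal (C)V(C) syllable (at most one coda consonant is licensed; onsets are limited to one consonant).
Epenthesis after each stranded consonant: /m/ → /mi/, /ŋ/ → /ŋi/, /h/ → /hi/.

misiʃŋihi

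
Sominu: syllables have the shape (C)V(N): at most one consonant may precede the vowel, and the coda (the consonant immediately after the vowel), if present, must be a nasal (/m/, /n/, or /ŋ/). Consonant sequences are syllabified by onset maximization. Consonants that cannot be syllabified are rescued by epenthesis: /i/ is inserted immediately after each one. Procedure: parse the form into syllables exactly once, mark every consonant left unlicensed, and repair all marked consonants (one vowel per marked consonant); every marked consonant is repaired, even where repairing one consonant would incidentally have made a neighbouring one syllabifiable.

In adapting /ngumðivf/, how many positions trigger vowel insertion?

The unsyllabifiable consonants are /n/, /v/, /f/; each receives one epenthetic vowel.

3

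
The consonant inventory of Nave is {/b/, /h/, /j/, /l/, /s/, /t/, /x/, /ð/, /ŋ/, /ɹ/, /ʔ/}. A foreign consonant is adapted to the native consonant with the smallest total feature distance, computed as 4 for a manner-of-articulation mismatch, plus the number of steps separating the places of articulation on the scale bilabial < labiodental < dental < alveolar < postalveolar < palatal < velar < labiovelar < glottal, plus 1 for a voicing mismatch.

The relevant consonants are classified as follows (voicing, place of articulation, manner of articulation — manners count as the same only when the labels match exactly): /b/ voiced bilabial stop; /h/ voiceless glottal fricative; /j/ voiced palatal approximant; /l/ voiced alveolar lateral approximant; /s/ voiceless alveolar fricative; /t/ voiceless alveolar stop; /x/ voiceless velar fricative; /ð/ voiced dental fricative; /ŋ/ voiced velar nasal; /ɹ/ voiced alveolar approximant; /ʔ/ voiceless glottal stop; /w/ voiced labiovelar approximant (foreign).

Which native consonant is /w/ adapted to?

j

/j/ is closest: same manner (approximant), place distance 2 (labiovelar→palatal), same voicing; total 2. Next closest is /ɹ/ at distance 4.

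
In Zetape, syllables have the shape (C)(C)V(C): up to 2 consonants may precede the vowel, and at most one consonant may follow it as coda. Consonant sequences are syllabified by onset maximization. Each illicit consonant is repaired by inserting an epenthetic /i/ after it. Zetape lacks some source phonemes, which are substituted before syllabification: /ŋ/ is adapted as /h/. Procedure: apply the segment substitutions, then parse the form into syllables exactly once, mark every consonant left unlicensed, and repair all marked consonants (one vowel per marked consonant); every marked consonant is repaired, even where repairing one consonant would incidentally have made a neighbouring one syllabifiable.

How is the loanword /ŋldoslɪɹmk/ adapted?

Substitution: /ŋ/ → /h/, giving /hldoslɪɹmk/.
Syllabifying with onset maximization leaves /h/, /m/, /k/ stranded (at most one coda consonant is licensed; onsets may contain at most 2 consonants).
Inserting the epenthetic vowel yields /h/ → /hi/, /m/ → /mi/, /k/ → /ki/.

hildoslɪɹmiki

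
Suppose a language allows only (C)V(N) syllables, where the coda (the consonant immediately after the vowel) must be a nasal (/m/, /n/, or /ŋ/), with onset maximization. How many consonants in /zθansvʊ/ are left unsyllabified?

2

Under (C)V(N), the unsyllabifiable consonants are /z/, /s/ (only a nasal (/m/, /n/, or /ŋ/) is licensed in coda position; onsets are limited to one consonant).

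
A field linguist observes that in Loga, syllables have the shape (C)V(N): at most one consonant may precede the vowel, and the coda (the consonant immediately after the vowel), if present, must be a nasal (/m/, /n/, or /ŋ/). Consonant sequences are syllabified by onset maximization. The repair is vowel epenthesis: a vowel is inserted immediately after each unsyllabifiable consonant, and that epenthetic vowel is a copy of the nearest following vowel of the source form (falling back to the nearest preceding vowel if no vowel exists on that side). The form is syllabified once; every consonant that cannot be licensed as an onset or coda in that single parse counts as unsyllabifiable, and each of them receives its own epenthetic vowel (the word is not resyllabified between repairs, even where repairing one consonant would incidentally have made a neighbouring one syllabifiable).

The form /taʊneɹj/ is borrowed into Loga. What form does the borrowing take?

taʊneɹeje

Syllabifying with onset maximization leaves /ɹ/, /j/ stranded (only a nasal (/m/, /n/, or /ŋ/) is licensed in coda position; onsets are limited to one consonant).
Inserting the epenthetic vowel yields /ɹ/ → /ɹe/, /j/ → /je/.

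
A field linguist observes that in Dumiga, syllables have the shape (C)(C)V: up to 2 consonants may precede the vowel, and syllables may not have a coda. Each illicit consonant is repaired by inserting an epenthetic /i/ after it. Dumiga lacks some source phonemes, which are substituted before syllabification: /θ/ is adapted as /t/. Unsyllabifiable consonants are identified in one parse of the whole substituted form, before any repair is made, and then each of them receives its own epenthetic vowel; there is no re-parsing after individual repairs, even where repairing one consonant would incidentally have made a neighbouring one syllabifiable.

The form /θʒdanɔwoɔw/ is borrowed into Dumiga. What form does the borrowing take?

Substitution: /θ/ → /t/, giving /tʒdanɔwoɔw/.
Under (C)(C)V, the unsyllabifiable consonants are /t/, /w/ (no codas are permitted; onsets may contain at most 2 consonants).
Inserting the epenthetic vowel yields /t/ → /ti/, /w/ → /wi/.

tiʒdanɔwoɔwi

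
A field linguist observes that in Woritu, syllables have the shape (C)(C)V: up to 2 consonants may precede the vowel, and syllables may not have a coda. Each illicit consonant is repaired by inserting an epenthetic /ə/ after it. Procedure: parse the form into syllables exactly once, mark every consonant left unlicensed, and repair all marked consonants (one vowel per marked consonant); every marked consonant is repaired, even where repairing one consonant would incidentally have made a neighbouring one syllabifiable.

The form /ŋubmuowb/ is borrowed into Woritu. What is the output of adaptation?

ŋubmuowəbə

Syllabifying with onset maximization leaves /w/, /b/ stranded (no codas are permitted; onsets may contain at most 2 consonants).
Epenthesis after each stranded consonant: /w/ → /wə/, /b/ → /bə/.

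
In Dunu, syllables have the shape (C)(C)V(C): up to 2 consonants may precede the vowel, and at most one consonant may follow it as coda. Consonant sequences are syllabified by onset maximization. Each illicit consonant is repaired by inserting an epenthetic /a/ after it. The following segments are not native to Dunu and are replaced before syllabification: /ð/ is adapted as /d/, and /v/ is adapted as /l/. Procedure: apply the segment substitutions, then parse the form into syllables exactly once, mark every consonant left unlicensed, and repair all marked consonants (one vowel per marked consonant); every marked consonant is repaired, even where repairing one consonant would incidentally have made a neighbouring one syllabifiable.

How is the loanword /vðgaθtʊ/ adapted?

ladgaθtʊ

Substitution: /v/ → /l/, /ð/ → /d/, giving /ldgaθtʊ/.
The consonants /l/ cannot be parsed into a legal (C)(C)V(C) syllable (at most one coda consonant is licensed; onsets may contain at most 2 consonants).
Inserting the epenthetic vowel yields /l/ → /la/.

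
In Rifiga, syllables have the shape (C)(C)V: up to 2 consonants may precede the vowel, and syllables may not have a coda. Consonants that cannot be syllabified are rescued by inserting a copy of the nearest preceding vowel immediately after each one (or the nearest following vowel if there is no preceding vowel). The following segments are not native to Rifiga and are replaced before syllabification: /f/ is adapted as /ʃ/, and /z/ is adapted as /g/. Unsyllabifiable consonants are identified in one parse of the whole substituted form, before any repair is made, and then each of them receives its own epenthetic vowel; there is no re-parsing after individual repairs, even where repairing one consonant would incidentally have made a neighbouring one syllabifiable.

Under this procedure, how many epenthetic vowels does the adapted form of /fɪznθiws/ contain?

After substitution the input is /ʃɪgnθiws/.
The unsyllabifiable consonants are /g/, /w/, /s/; each receives one epenthetic vowel.

3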